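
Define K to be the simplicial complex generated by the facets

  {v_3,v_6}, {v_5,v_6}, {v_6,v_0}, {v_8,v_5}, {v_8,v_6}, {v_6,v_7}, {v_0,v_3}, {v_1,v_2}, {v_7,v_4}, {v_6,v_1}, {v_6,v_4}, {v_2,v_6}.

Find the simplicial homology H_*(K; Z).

K has 9 vertices, 12 edges.
rank ∂_0 = 0, rank ∂_1 = 8 ⇒ b_0 = 9 − 0 − 8 = 1; all invariant factors of ∂_1 are 1 so no torsion. So H_0 = Z.
rank ∂_1 = 8, rank ∂_2 = 0 ⇒ b_1 = 12 − 8 − 0 = 4. So H_1 = Z^4.

H_0 = Z,  H_1 = Z^4.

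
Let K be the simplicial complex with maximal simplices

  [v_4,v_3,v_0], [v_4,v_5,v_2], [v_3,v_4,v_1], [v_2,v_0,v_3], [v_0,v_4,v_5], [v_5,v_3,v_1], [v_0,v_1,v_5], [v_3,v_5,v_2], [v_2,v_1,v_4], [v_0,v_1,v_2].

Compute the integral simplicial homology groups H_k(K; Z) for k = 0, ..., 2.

Fix the vertex order v_0 < v_1 < v_2 < v_3 < v_4 < v_5 and write every simplex with vertices in increasing order. Then dim K = 2 and the simplices of K are:

  0-simplices (6): [v_0], [v_1], [v_2], [v_3], [v_4], [v_5]
  1-simplices (15): (15 of them)
  2-simplices (10): [v_0,v_1,v_2], [v_0,v_1,v_5], [v_0,v_2,v_3], [v_0,v_3,v_4], [v_0,v_4,v_5], [v_1,v_2,v_4], [v_1,v_3,v_4], [v_1,v_3,v_5], [v_2,v_3,v_5], [v_2,v_4,v_5]

Hence C_0 ≅ Z^6, C_1 ≅ Z^15, C_2 ≅ Z^10.

Boundary ∂_1: C_1 → C_0 is given by ∂[p,q] = [q] − [p]. For instance
  ∂[v_1,v_2] = [v_2] − [v_1].
The resulting 6×15 matrix has rank 5, and its Smith normal form has invariant factors (1,1,1,1,1).

∂_2: C_2 → C_1 maps a triangle to the signed sum of its edges. For instance
  ∂[v_1,v_3,v_4] = [v_3,v_4] − [v_1,v_4] + [v_1,v_3],
  ∂[v_0,v_1,v_2] = [v_1,v_2] − [v_0,v_2] + [v_0,v_1].
As a 15×10 matrix over Z this has rank 10, with invariant factors (1,1,1,1,1,1,1,1,1,2).

Computing H_k = (kernel of ∂_k) / (image of ∂_{k+1}):

  H_0: rank C_0 − rank ∂_1 = 6 − 5 = 1, and the invariant factors of ∂_1 are all 1, so H_0 = Z.
  H_1: rank ker ∂_1 − rank ∂_2 = (15 − 5) − 10 = 0, and ∂_2 has invariant factor 2 > 1, so H_1 = Z_2.
  H_2: rank ker ∂_2 − rank ∂_3 = (10 − 10) − 0 = 0, and there is no ∂_3, so H_2 = 0.

H_0 = Z,  H_1 = Z_2,  H_2 = 0.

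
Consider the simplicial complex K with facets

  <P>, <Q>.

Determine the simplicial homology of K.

H_0 ≅ Z^2.

Take the total order P < Q on the vertex set. Then K (dimension 0) consists of the simplices:

  0-simplices (2): P, Q

Hence C_0 ≅ Z^2.

Computing H_k = (kernel of ∂_k) / (image of ∂_{k+1}):

  H_0: rank C_0 − rank ∂_1 = 2 − 0 = 2, and there is no ∂_1, so H_0 = Z^2.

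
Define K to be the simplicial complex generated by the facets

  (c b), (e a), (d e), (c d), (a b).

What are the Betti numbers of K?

K has 5 vertices, 5 edges.
rank ∂_0 = 0, rank ∂_1 = 4 ⇒ b_0 = 5 − 0 − 4 = 1; all invariant factors of ∂_1 are 1 so no torsion. So H_0 ≅ Z.
rank ∂_1 = 4, rank ∂_2 = 0 ⇒ b_1 = 5 − 4 − 0 = 1. So H_1 ≅ Z.

b_0 = 1, b_1 = 1.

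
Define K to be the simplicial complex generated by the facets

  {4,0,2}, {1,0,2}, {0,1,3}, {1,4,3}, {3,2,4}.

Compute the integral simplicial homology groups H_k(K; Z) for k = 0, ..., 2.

H_0 ≅ Z,  H_1 ≅ Z,  H_2 = 0.

We work with the vertex ordering 0 < 1 < 2 < 3 < 4. The simplices of K, each written with vertices in increasing order, are:

  0-simplices (5): [0], [1], [2], [3], [4]
  1-simplices (10): [0,1], [0,2], [0,3], [0,4], [1,2], [1,3], [1,4], [2,3], [2,4], [3,4]
  2-simplices (5): [0,1,2], [0,1,3], [0,2,4], [1,3,4], [2,3,4]

so the chain groups are C_0 ≅ Z^5, C_1 ≅ Z^10, C_2 ≅ Z^5.

Boundary ∂_1: C_1 → C_0 sends each edge [p,q] (with p < q) to q − p. For instance
  ∂[1,3] = [3] − [1].
As a 5×10 matrix over Z this has rank 4, with invariant factors (1,1,1,1).

Boundary ∂_2: C_2 → C_1 acts by ∂[p,q,r] = [q,r] − [p,r] + [p,q]. For instance
  ∂[0,2,4] = [2,4] − [0,4] + [0,2],
  ∂[0,1,3] = [1,3] − [0,3] + [0,1].
The resulting 10×5 matrix has rank 5, and its Smith normal form has invariant factors (1,1,1,1,1).

Reading off H_k = ker ∂_k / im ∂_{k+1}:

  H_0: rank C_0 − rank ∂_1 = 5 − 4 = 1, and the invariant factors of ∂_1 are all 1, so H_0 = Z.
  H_1: rank ker ∂_1 − rank ∂_2 = (10 − 4) − 5 = 1, and the invariant factors of ∂_2 are all 1, so H_1 = Z.
  H_2: rank ker ∂_2 − rank ∂_3 = (5 − 5) − 0 = 0, and there is no ∂_3, so H_2 = 0.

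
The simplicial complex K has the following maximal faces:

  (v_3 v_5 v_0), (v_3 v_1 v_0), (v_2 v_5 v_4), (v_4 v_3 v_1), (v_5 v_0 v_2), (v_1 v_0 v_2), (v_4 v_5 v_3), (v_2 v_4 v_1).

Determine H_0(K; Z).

K has 6 vertices, 12 edges, 8 triangles.
rank ∂_0 = 0, rank ∂_1 = 5 ⇒ b_0 = 6 − 0 − 5 = 1; all invariant factors of ∂_1 are 1 so no torsion. So H_0 ≅ Z.

H_0 ≅ Z.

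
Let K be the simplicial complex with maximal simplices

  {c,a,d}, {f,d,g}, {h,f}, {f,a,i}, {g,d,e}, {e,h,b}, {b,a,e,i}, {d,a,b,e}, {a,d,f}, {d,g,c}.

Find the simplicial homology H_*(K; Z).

Take the total order a < b < c < d < e < f < g < h < i on the vertex set. Then K (dimension 3) consists of the simplices:

  0-simplices (9): a, b, c, d, e, f, g, h, i
  1-simplices (21): ab, ac, ad, ae, af, ai, bd, be, bh, bi, cd, cg, de, df, dg, eg, eh, ei, fg, fh, fi
  2-simplices (14): abd, abe, abi, acd, ade, adf, aei, afi, bde, beh, bei, cdg, deg, dfg
  3-simplices (2): abde, abei

Hence C_0 ≅ Z^9, C_1 ≅ Z^21, C_2 ≅ Z^14, C_3 ≅ Z^2.

∂_1: C_1 → C_0 is given by ∂[p,q] = [q] − [p]. For instance
  ∂fi = i − f.
As a 9×21 matrix over Z this has rank 8, with invariant factors (1,1,1,1,1,1,1,1).

Boundary ∂_2: C_2 → C_1 maps a triangle to the signed sum of its edges. For instance
  ∂dfg = fg − dg + df,
  ∂ade = de − ae + ad.
The resulting 21×14 matrix has rank 12, and its Smith normal form has invariant factors (1,1,1,1,1,1,1,1,1,1,1,1).

∂_3: C_3 → C_2 sends each 3-simplex σ to the alternating sum Σ_i (−1)^i (σ with its i-th vertex removed). For instance
  ∂abei = bei − aei + abi − abe,
  ∂abde = bde − ade + abe − abd.
This gives a 14×2 integer matrix of rank 2; reducing to Smith normal form yields diagonal entries (1,1).

Computing H_k = (kernel of ∂_k) / (image of ∂_{k+1}):

  H_0: rank C_0 − rank ∂_1 = 9 − 8 = 1, and the invariant factors of ∂_1 are all 1, so H_0 ≅ Z.
  H_1: rank ker ∂_1 − rank ∂_2 = (21 − 8) − 12 = 1, and the invariant factors of ∂_2 are all 1, so H_1 ≅ Z.
  H_2: rank ker ∂_2 − rank ∂_3 = (14 − 12) − 2 = 0, and the invariant factors of ∂_3 are all 1, so H_2 ≅ 0.
  H_3: rank ker ∂_3 − rank ∂_4 = (2 − 2) − 0 = 0, and there is no ∂_4, so H_3 ≅ 0.

As a check, the Euler characteristic is 9 − 21 + 14 − 2 = 0, which agrees with 1 − 1 + 0 − 0 = 0.

H_0 = Z,  H_1 = Z,  H_2 = 0,  H_3 = 0.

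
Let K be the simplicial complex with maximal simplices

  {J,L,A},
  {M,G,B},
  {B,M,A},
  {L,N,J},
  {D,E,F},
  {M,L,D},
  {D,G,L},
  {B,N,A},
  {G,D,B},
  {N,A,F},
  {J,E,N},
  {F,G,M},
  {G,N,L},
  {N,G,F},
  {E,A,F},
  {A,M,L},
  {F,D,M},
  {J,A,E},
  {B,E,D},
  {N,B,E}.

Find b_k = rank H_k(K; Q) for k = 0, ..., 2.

Take the total order A < B < D < E < F < G < J < L < M < N on the vertex set. Then K (dimension 2) consists of the simplices:

  0-simplices (10): A, B, D, E, F, G, J, L, M, N
  1-simplices (30): AB, AE, AF, AJ, AL, AM, AN, BD, BE, BG, BM, BN, DE, DF, DG, DL, DM, EF, EJ, EN, FG, FM, FN, GL, GM, GN, JL, JN, LM, LN
  2-simplices (20): ABM, ABN, AEF, AEJ, AFN, AJL, ALM, BDE, BDG, BEN, BGM, DEF, DFM, DGL, DLM, EJN, FGM, FGN, GLN, JLN

so the chain groups are C_0 ≅ Z^10, C_1 ≅ Z^30, C_2 ≅ Z^20.

Boundary ∂_1: C_1 → C_0 is given by ∂[p,q] = [q] − [p].
As a 10×30 matrix over Z this has rank 9, with invariant factors (1,1,1,1,1,1,1,1,1).

Boundary ∂_2: C_2 → C_1 sends each 2-simplex [p,q,r] to [q,r] − [p,r] + [p,q]. For instance
  ∂AEF = EF − AF + AE,
  ∂DLM = LM − DM + DL.
The resulting 30×20 matrix has rank 20, and its Smith normal form has invariant factors (1,1,1,1,1,1,1,1,1,1,1,1,1,1,1,1,1,1,1,2).

Now H_k = ker ∂_k / im ∂_{k+1}, so:

  H_0: rank C_0 − rank ∂_1 = 10 − 9 = 1, and the invariant factors of ∂_1 are all 1, so H_0 ≅ Z.
  H_1: rank ker ∂_1 − rank ∂_2 = (30 − 9) − 20 = 1, and ∂_2 has invariant factor 2 > 1, so H_1 ≅ Z ⊕ Z/2.
  H_2: rank ker ∂_2 − rank ∂_3 = (20 − 20) − 0 = 0, and there is no ∂_3, so H_2 ≅ 0.

As a check, the Euler characteristic is 10 − 30 + 20 = 0, which agrees with 1 − 1 + 0 = 0.

Hence the Betti numbers are b_0 = 1, b_1 = 1, b_2 = 0.

b_0 = 1, b_1 = 1, b_2 = 0.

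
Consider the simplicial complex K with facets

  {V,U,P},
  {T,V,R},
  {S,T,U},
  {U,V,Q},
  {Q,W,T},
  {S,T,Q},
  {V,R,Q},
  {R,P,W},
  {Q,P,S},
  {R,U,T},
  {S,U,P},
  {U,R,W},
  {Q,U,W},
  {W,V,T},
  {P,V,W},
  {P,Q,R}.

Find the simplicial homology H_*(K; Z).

Take the total order P < Q < R < S < T < U < V < W on the vertex set. Then K (dimension 2) consists of the simplices:

  0-simplices (8): P, Q, R, S, T, U, V, W
  1-simplices (24): PQ, PR, PS, PU, PV, PW, QR, QS, QT, QU, QV, QW, RT, RU, RV, RW, ST, SU, TU, TV, TW, UV, UW, VW
  2-simplices (16): PQR, PQS, PRW, PSU, PUV, PVW, QRV, QST, QTW, QUV, QUW, RTU, RTV, RUW, STU, TVW

so the chain groups are C_0 ≅ Z^8, C_1 ≅ Z^24, C_2 ≅ Z^16.

Boundary ∂_1: C_1 → C_0 is given by ∂[p,q] = [q] − [p]. For instance
  ∂QR = R − Q.
The 8×24 boundary matrix has rank 7 and Smith normal form diag(1,1,1,1,1,1,1).

∂_2: C_2 → C_1 sends each 2-simplex [p,q,r] to [q,r] − [p,r] + [p,q]. For instance
  ∂PVW = VW − PW + PV,
  ∂PQS = QS − PS + PQ.
As a 24×16 matrix over Z this has rank 15, with invariant factors (1,1,1,1,1,1,1,1,1,1,1,1,1,1,1).

Computing H_k = (kernel of ∂_k) / (image of ∂_{k+1}):

  H_0: rank C_0 − rank ∂_1 = 8 − 7 = 1, and the invariant factors of ∂_1 are all 1, so H_0 = Z.
  H_1: rank ker ∂_1 − rank ∂_2 = (24 − 7) − 15 = 2, and the invariant factors of ∂_2 are all 1, so H_1 = Z^2.
  H_2: rank ker ∂_2 − rank ∂_3 = (16 − 15) − 0 = 1, and there is no ∂_3, so H_2 = Z.

H_0 ≅ Z,  H_1 ≅ Z^2,  H_2 ≅ Z.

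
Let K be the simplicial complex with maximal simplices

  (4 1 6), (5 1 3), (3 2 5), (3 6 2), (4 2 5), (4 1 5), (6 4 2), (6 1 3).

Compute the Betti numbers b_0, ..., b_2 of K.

b_0 = 1, b_1 = 0, b_2 = 1.

Take the total order 1 < 2 < 3 < 4 < 5 < 6 on the vertex set. Then K (dimension 2) consists of the simplices:

  0-simplices (6): [1], [2], [3], [4], [5], [6]
  1-simplices (12): [1,3], [1,4], [1,5], [1,6], [2,3], [2,4], [2,5], [2,6], [3,5], [3,6], [4,5], [4,6]
  2-simplices (8): [1,3,5], [1,3,6], [1,4,5], [1,4,6], [2,3,5], [2,3,6], [2,4,5], [2,4,6]

giving chain groups C_0 ≅ Z^6, C_1 ≅ Z^12, C_2 ≅ Z^8.

Boundary ∂_1: C_1 → C_0 sends each edge [p,q] (with p < q) to q − p.
This gives a 6×12 integer matrix of rank 5; reducing to Smith normal form yields diagonal entries (1,1,1,1,1).

The boundary map ∂_2: C_2 → C_1 acts by ∂[p,q,r] = [q,r] − [p,r] + [p,q]. For instance
  ∂[1,4,5] = [4,5] − [1,5] + [1,4],
  ∂[2,3,6] = [3,6] − [2,6] + [2,3].
This gives a 12×8 integer matrix of rank 7; reducing to Smith normal form yields diagonal entries (1,1,1,1,1,1,1).

Now H_k = ker ∂_k / im ∂_{k+1}, so:

  H_0: rank C_0 − rank ∂_1 = 6 − 5 = 1, and the invariant factors of ∂_1 are all 1, so H_0 = Z.
  H_1: rank ker ∂_1 − rank ∂_2 = (12 − 5) − 7 = 0, and the invariant factors of ∂_2 are all 1, so H_1 = 0.
  H_2: rank ker ∂_2 − rank ∂_3 = (8 − 7) − 0 = 1, and there is no ∂_3, so H_2 = Z.

(K is a triangulation of the 2-sphere S^2.)

Hence the Betti numbers are b_0 = 1, b_1 = 0, b_2 = 1.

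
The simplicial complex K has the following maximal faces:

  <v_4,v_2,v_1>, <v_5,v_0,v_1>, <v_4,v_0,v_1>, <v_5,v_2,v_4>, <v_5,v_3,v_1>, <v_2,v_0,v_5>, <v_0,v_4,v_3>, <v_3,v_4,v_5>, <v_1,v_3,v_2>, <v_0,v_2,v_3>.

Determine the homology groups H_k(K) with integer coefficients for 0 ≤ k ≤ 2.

H_0 ≅ Z,  H_1 ≅ Z/2,  H_2 = 0.

K has 6 vertices, 15 edges, 10 triangles.
rank ∂_0 = 0, rank ∂_1 = 5 ⇒ b_0 = 6 − 0 − 5 = 1; all invariant factors of ∂_1 are 1 so no torsion. So H_0 ≅ Z.
rank ∂_1 = 5, rank ∂_2 = 10 ⇒ b_1 = 15 − 5 − 10 = 0; ∂_2 has invariant factor(s) [2] giving torsion. So H_1 ≅ Z/2.
rank ∂_2 = 10, rank ∂_3 = 0 ⇒ b_2 = 10 − 10 − 0 = 0. So H_2 ≅ 0.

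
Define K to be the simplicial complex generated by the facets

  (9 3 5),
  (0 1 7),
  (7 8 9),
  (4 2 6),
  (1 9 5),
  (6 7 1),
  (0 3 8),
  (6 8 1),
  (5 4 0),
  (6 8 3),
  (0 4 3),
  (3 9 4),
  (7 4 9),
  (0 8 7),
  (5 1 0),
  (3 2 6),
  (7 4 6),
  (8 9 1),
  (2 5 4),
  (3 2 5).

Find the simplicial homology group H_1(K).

Fix the vertex order 0 < 1 < 2 < 3 < 4 < 5 < 6 < 7 < 8 < 9 and write every simplex with vertices in increasing order. Then dim K = 2 and the simplices of K are:

  0-simplices (10): [0], [1], [2], [3], [4], [5], [6], [7], [8], [9]
  1-simplices (30): (30 of them)
  2-simplices (20): (20 of them)

Hence C_0 ≅ Z^10, C_1 ≅ Z^30, C_2 ≅ Z^20.

Boundary ∂_1: C_1 → C_0 sends each edge [p,q] (with p < q) to q − p. For instance
  ∂[8,9] = [9] − [8].
The resulting 10×30 matrix has rank 9, and its Smith normal form has invariant factors (1,1,1,1,1,1,1,1,1).

Boundary ∂_2: C_2 → C_1 sends each 2-simplex [p,q,r] to [q,r] − [p,r] + [p,q]. For instance
  ∂[2,4,5] = [4,5] − [2,5] + [2,4],
  ∂[0,7,8] = [7,8] − [0,8] + [0,7].
This gives a 30×20 integer matrix of rank 20; reducing to Smith normal form yields diagonal entries (1,1,1,1,1,1,1,1,1,1,1,1,1,1,1,1,1,1,1,2).

Now H_k = ker ∂_k / im ∂_{k+1}, so:

  H_1: rank ker ∂_1 − rank ∂_2 = (30 − 9) − 20 = 1, and ∂_2 has invariant factor 2 > 1, so H_1 ≅ Z ⊕ Z_2.

H_1 = Z ⊕ Z_2.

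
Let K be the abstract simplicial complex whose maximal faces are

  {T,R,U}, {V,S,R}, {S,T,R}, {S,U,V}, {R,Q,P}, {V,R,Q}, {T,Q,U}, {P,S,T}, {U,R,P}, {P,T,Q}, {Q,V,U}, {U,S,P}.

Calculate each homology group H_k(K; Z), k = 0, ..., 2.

Take the total order P < Q < R < S < T < U < V on the vertex set. Then K (dimension 2) consists of the simplices:

  0-simplices (7): P, Q, R, S, T, U, V
  1-simplices (18): PQ, PR, PS, PT, PU, QR, QT, QU, QV, RS, RT, RU, RV, ST, SU, SV, TU, UV
  2-simplices (12): PQR, PQT, PRU, PST, PSU, QRV, QTU, QUV, RST, RSV, RTU, SUV

giving chain groups C_0 ≅ Z^7, C_1 ≅ Z^18, C_2 ≅ Z^12.

Boundary ∂_1: C_1 → C_0 maps an edge to its endpoints' difference, ∂[p,q] = q − p. For instance
  ∂PU = U − P.
The resulting 7×18 matrix has rank 6, and its Smith normal form has invariant factors (1,1,1,1,1,1).

Boundary ∂_2: C_2 → C_1 acts by ∂[p,q,r] = [q,r] − [p,r] + [p,q]. For instance
  ∂PSU = SU − PU + PS,
  ∂QUV = UV − QV + QU.
The resulting 18×12 matrix has rank 12, and its Smith normal form has invariant factors (1,1,1,1,1,1,1,1,1,1,1,2).

Now H_k = ker ∂_k / im ∂_{k+1}, so:

  H_0: rank C_0 − rank ∂_1 = 7 − 6 = 1, and the invariant factors of ∂_1 are all 1, so H_0 ≅ Z.
  H_1: rank ker ∂_1 − rank ∂_2 = (18 − 6) − 12 = 0, and ∂_2 has invariant factor 2 > 1, so H_1 ≅ Z/2.
  H_2: rank ker ∂_2 − rank ∂_3 = (12 − 12) − 0 = 0, and there is no ∂_3, so H_2 ≅ 0.

H_0 = Z,  H_1 = Z/2,  H_2 = 0.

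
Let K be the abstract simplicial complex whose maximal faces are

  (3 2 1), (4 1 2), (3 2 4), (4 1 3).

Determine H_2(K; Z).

We work with the vertex ordering 1 < 2 < 3 < 4. The simplices of K, each written with vertices in increasing order, are:

  0-simplices (4): [1], [2], [3], [4]
  1-simplices (6): [1,2], [1,3], [1,4], [2,3], [2,4], [3,4]
  2-simplices (4): [1,2,3], [1,2,4], [1,3,4], [2,3,4]

giving chain groups C_0 ≅ Z^4, C_1 ≅ Z^6, C_2 ≅ Z^4.

Boundary ∂_1: C_1 → C_0 is given by ∂[p,q] = [q] − [p]. For instance
  ∂[2,3] = [3] − [2].
This gives a 4×6 integer matrix of rank 3; reducing to Smith normal form yields diagonal entries (1,1,1).

Boundary ∂_2: C_2 → C_1 maps a triangle to the signed sum of its edges. For instance
  ∂[1,3,4] = [3,4] − [1,4] + [1,3],
  ∂[1,2,3] = [2,3] − [1,3] + [1,2].
The resulting 6×4 matrix has rank 3, and its Smith normal form has invariant factors (1,1,1).

From H_k ≅ ker(∂_k) / im(∂_{k+1}) we obtain:

  H_2: rank ker ∂_2 − rank ∂_3 = (4 − 3) − 0 = 1, and there is no ∂_3, so H_2 ≅ Z.

H_2 = Z.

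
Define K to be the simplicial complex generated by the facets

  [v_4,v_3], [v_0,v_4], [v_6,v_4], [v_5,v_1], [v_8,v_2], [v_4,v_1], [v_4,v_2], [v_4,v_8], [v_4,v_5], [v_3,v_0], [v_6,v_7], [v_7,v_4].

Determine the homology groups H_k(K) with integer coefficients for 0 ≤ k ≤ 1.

Take the total order v_0 < v_1 < v_2 < v_3 < v_4 < v_5 < v_6 < v_7 < v_8 on the vertex set. Then K (dimension 1) consists of the simplices:

  0-simplices (9): [v_0], [v_1], [v_2], [v_3], [v_4], [v_5], [v_6], [v_7], [v_8]
  1-simplices (12): [v_0,v_3], [v_0,v_4], [v_1,v_4], [v_1,v_5], [v_2,v_4], [v_2,v_8], [v_3,v_4], [v_4,v_5], [v_4,v_6], [v_4,v_7], [v_4,v_8], [v_6,v_7]

Hence C_0 ≅ Z^9, C_1 ≅ Z^12.

The boundary map ∂_1: C_1 → C_0 sends each edge [p,q] (with p < q) to q − p.
The resulting 9×12 matrix has rank 8, and its Smith normal form has invariant factors (1,1,1,1,1,1,1,1).

Reading off H_k = ker ∂_k / im ∂_{k+1}:

  H_0: rank C_0 − rank ∂_1 = 9 − 8 = 1, and the invariant factors of ∂_1 are all 1, so H_0 = Z.
  H_1: rank ker ∂_1 − rank ∂_2 = (12 − 8) − 0 = 4, and there is no ∂_2, so H_1 = Z^4.

(K is a triangulation of a wedge of 4 circles.)

H_0 = Z,  H_1 = Z^4.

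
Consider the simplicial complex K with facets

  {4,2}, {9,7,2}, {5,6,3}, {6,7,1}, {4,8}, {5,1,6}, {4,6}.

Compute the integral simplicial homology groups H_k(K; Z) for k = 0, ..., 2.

Take the total order 1 < 2 < 3 < 4 < 5 < 6 < 7 < 8 < 9 on the vertex set. Then K (dimension 2) consists of the simplices:

  0-simplices (9): [1], [2], [3], [4], [5], [6], [7], [8], [9]
  1-simplices (13): [1,5], [1,6], [1,7], [2,4], [2,7], [2,9], [3,5], [3,6], [4,6], [4,8], [5,6], [6,7], [7,9]
  2-simplices (4): [1,5,6], [1,6,7], [2,7,9], [3,5,6]

so the chain groups are C_0 ≅ Z^9, C_1 ≅ Z^13, C_2 ≅ Z^4.

Boundary ∂_1: C_1 → C_0 sends each edge [p,q] (with p < q) to q − p.
As a 9×13 matrix over Z this has rank 8, with invariant factors (1,1,1,1,1,1,1,1).

Boundary ∂_2: C_2 → C_1 maps a triangle to the signed sum of its edges. For instance
  ∂[2,7,9] = [7,9] − [2,9] + [2,7],
  ∂[1,6,7] = [6,7] − [1,7] + [1,6].
This gives a 13×4 integer matrix of rank 4; reducing to Smith normal form yields diagonal entries (1,1,1,1).

From H_k ≅ ker(∂_k) / im(∂_{k+1}) we obtain:

  H_0: rank C_0 − rank ∂_1 = 9 − 8 = 1, and the invariant factors of ∂_1 are all 1, so H_0 ≅ Z.
  H_1: rank ker ∂_1 − rank ∂_2 = (13 − 8) − 4 = 1, and the invariant factors of ∂_2 are all 1, so H_1 ≅ Z.
  H_2: rank ker ∂_2 − rank ∂_3 = (4 − 4) − 0 = 0, and there is no ∂_3, so H_2 ≅ 0.

As a check, the Euler characteristic is 9 − 13 + 4 = 0, which agrees with 1 − 1 + 0 = 0.

H_0 = Z,  H_1 = Z,  H_2 = 0.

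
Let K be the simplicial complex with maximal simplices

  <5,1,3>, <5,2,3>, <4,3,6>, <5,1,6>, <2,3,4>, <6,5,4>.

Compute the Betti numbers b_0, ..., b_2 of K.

b_0 = 1, b_1 = 1, b_2 = 0.

Order the vertices as 1 < 2 < 3 < 4 < 5 < 6. Listing each simplex with vertices in this order, K has dimension 2 with simplices:

  0-simplices (6): [1], [2], [3], [4], [5], [6]
  1-simplices (12): [1,3], [1,5], [1,6], [2,3], [2,4], [2,5], [3,4], [3,5], [3,6], [4,5], [4,6], [5,6]
  2-simplices (6): [1,3,5], [1,5,6], [2,3,4], [2,3,5], [3,4,6], [4,5,6]

so the chain groups are C_0 ≅ Z^6, C_1 ≅ Z^12, C_2 ≅ Z^6.

Boundary ∂_1: C_1 → C_0 maps an edge to its endpoints' difference, ∂[p,q] = q − p. For instance
  ∂[3,5] = [5] − [3].
This gives a 6×12 integer matrix of rank 5; reducing to Smith normal form yields diagonal entries (1,1,1,1,1).

Boundary ∂_2: C_2 → C_1 maps a triangle to the signed sum of its edges. For instance
  ∂[3,4,6] = [4,6] − [3,6] + [3,4],
  ∂[4,5,6] = [5,6] − [4,6] + [4,5].
As a 12×6 matrix over Z this has rank 6, with invariant factors (1,1,1,1,1,1).

Now H_k = ker ∂_k / im ∂_{k+1}, so:

  H_0: rank C_0 − rank ∂_1 = 6 − 5 = 1, and the invariant factors of ∂_1 are all 1, so H_0 = Z.
  H_1: rank ker ∂_1 − rank ∂_2 = (12 − 5) − 6 = 1, and the invariant factors of ∂_2 are all 1, so H_1 = Z.
  H_2: rank ker ∂_2 − rank ∂_3 = (6 − 6) − 0 = 0, and there is no ∂_3, so H_2 = 0.

Hence the Betti numbers are b_0 = 1, b_1 = 1, b_2 = 0.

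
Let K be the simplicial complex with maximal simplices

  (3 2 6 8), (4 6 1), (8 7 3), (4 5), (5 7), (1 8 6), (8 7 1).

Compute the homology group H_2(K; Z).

Order the vertices as 1 < 2 < 3 < 4 < 5 < 6 < 7 < 8. Listing each simplex with vertices in this order, K has dimension 3 with simplices:

  0-simplices (8): [1], [2], [3], [4], [5], [6], [7], [8]
  1-simplices (15): [1,4], [1,6], [1,7], [1,8], [2,3], [2,6], [2,8], [3,6], [3,7], [3,8], [4,5], [4,6], [5,7], [6,8], [7,8]
  2-simplices (8): [1,4,6], [1,6,8], [1,7,8], [2,3,6], [2,3,8], [2,6,8], [3,6,8], [3,7,8]
  3-simplices (1): [2,3,6,8]

so the chain groups are C_0 ≅ Z^8, C_1 ≅ Z^15, C_2 ≅ Z^8, C_3 ≅ Z^1.

The boundary map ∂_1: C_1 → C_0 maps an edge to its endpoints' difference, ∂[p,q] = q − p.
The resulting 8×15 matrix has rank 7, and its Smith normal form has invariant factors (1,1,1,1,1,1,1).

Boundary ∂_2: C_2 → C_1 sends each 2-simplex [p,q,r] to [q,r] − [p,r] + [p,q]. For instance
  ∂[1,4,6] = [4,6] − [1,6] + [1,4],
  ∂[1,6,8] = [6,8] − [1,8] + [1,6].
The 15×8 boundary matrix has rank 7 and Smith normal form diag(1,1,1,1,1,1,1).

Boundary ∂_3: C_3 → C_2 sends each 3-simplex σ to the alternating sum Σ_i (−1)^i (σ with its i-th vertex removed). For instance
  ∂[2,3,6,8] = [3,6,8] − [2,6,8] + [2,3,8] − [2,3,6].
This gives a 8×1 integer matrix of rank 1; reducing to Smith normal form yields diagonal entries (1).

Now H_k = ker ∂_k / im ∂_{k+1}, so:

  H_2: rank ker ∂_2 − rank ∂_3 = (8 − 7) − 1 = 0, and the invariant factors of ∂_3 are all 1, so H_2 ≅ 0.

H_2 = 0.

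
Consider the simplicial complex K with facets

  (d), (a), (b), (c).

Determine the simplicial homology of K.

H_0 = Z^4.

We work with the vertex ordering a < b < c < d. The simplices of K, each written with vertices in increasing order, are:

  0-simplices (4): a, b, c, d

so the chain groups are C_0 ≅ Z^4.

Reading off H_k = ker ∂_k / im ∂_{k+1}:

  H_0: rank C_0 − rank ∂_1 = 4 − 0 = 4, and there is no ∂_1, so H_0 = Z^4.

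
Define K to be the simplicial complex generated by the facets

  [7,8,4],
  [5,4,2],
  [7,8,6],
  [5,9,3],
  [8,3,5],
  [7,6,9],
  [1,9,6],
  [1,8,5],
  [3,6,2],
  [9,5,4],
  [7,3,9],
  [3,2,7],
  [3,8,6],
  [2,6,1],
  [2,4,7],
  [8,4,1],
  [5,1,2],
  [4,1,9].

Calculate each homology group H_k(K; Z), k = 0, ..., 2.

H_0 ≅ Z,  H_1 ≅ Z ⊕ Z/2Z,  H_2 = 0.

Order the vertices as 1 < 2 < 3 < 4 < 5 < 6 < 7 < 8 < 9. Listing each simplex with vertices in this order, K has dimension 2 with simplices:

  0-simplices (9): [1], [2], [3], [4], [5], [6], [7], [8], [9]
  1-simplices (27): (27 of them)
  2-simplices (18): [1,2,5], [1,2,6], [1,4,8], [1,4,9], [1,5,8], [1,6,9], [2,3,6], [2,3,7], [2,4,5], [2,4,7], [3,5,8], [3,5,9], [3,6,8], [3,7,9], [4,5,9], [4,7,8], [6,7,8], [6,7,9]

Hence C_0 ≅ Z^9, C_1 ≅ Z^27, C_2 ≅ Z^18.

∂_1: C_1 → C_0 is given by ∂[p,q] = [q] − [p]. For instance
  ∂[3,6] = [6] − [3].
As a 9×27 matrix over Z this has rank 8, with invariant factors (1,1,1,1,1,1,1,1).

∂_2: C_2 → C_1 maps a triangle to the signed sum of its edges. For instance
  ∂[4,7,8] = [7,8] − [4,8] + [4,7],
  ∂[1,2,6] = [2,6] − [1,6] + [1,2].
The resulting 27×18 matrix has rank 18, and its Smith normal form has invariant factors (1,1,1,1,1,1,1,1,1,1,1,1,1,1,1,1,1,2).

Computing H_k = (kernel of ∂_k) / (image of ∂_{k+1}):

  H_0: rank C_0 − rank ∂_1 = 9 − 8 = 1, and the invariant factors of ∂_1 are all 1, so H_0 ≅ Z.
  H_1: rank ker ∂_1 − rank ∂_2 = (27 − 8) − 18 = 1, and ∂_2 has invariant factor 2 > 1, so H_1 ≅ Z ⊕ Z/2Z.
  H_2: rank ker ∂_2 − rank ∂_3 = (18 − 18) − 0 = 0, and there is no ∂_3, so H_2 ≅ 0.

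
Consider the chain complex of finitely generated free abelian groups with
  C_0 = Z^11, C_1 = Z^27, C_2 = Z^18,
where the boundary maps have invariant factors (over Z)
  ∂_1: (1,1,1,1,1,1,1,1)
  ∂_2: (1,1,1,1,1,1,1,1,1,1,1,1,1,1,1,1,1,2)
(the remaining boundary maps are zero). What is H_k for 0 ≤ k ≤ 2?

H_0 = Z^3,  H_1 = Z ⊕ Z/2Z,  H_2 = 0.

H_0: b_0 = 11 − 0 − 8 = 3; torsion from ∂_1 factors > 1: none. So H_0 = Z^3.
H_1: b_1 = 27 − 8 − 18 = 1; torsion from ∂_2 factors > 1: [2]. So H_1 = Z ⊕ Z/2Z.
H_2: b_2 = 18 − 18 − 0 = 0; torsion from ∂_3 factors > 1: none. So H_2 = 0.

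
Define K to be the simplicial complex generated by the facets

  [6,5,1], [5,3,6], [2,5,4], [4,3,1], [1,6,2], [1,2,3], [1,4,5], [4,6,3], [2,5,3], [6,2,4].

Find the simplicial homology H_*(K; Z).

K has 6 vertices, 15 edges, 10 triangles.
rank ∂_0 = 0, rank ∂_1 = 5 ⇒ b_0 = 6 − 0 − 5 = 1; all invariant factors of ∂_1 are 1 so no torsion. So H_0 = Z.
rank ∂_1 = 5, rank ∂_2 = 10 ⇒ b_1 = 15 − 5 − 10 = 0; ∂_2 has invariant factor(s) [2] giving torsion. So H_1 = Z/2.
rank ∂_2 = 10, rank ∂_3 = 0 ⇒ b_2 = 10 − 10 − 0 = 0. So H_2 = 0.

H_0 ≅ Z,  H_1 ≅ Z/2,  H_2 = 0.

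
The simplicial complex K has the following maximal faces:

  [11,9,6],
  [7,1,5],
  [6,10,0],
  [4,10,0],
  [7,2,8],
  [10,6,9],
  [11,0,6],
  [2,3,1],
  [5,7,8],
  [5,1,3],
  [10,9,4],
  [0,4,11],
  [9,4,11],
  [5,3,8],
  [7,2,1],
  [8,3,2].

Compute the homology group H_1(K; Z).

H_1 = 0.

Order the vertices as 0 < 1 < 2 < 3 < 4 < 5 < 6 < 7 < 8 < 9 < 10 < 11. Listing each simplex with vertices in this order, K has dimension 2 with simplices:

  0-simplices (12): [0], [1], [2], [3], [4], [5], [6], [7], [8], [9], [10], [11]
  1-simplices (24): (24 of them)
  2-simplices (16): [0,4,10], [0,4,11], [0,6,10], [0,6,11], [1,2,3], [1,2,7], [1,3,5], [1,5,7], [2,3,8], [2,7,8], [3,5,8], [4,9,10], [4,9,11], [5,7,8], [6,9,10], [6,9,11]

giving chain groups C_0 ≅ Z^12, C_1 ≅ Z^24, C_2 ≅ Z^16.

Boundary ∂_1: C_1 → C_0 is given by ∂[p,q] = [q] − [p].
This gives a 12×24 integer matrix of rank 10; reducing to Smith normal form yields diagonal entries (1,1,1,1,1,1,1,1,1,1).

Boundary ∂_2: C_2 → C_1 acts by ∂[p,q,r] = [q,r] − [p,r] + [p,q]. For instance
  ∂[6,9,11] = [9,11] − [6,11] + [6,9],
  ∂[0,6,11] = [6,11] − [0,11] + [0,6].
The 24×16 boundary matrix has rank 14 and Smith normal form diag(1,1,1,1,1,1,1,1,1,1,1,1,1,1).

From H_k ≅ ker(∂_k) / im(∂_{k+1}) we obtain:

  H_1: rank ker ∂_1 − rank ∂_2 = (24 − 10) − 14 = 0, and the invariant factors of ∂_2 are all 1, so H_1 ≅ 0.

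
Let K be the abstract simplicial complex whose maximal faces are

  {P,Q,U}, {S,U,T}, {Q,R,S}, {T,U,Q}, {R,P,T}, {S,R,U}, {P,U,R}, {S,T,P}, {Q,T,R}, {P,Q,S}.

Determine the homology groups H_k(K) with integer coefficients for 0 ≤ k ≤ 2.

H_0 ≅ Z,  H_1 ≅ Z/2,  H_2 = 0.

K has 6 vertices, 15 edges, 10 triangles.
rank ∂_0 = 0, rank ∂_1 = 5 ⇒ b_0 = 6 − 0 − 5 = 1; all invariant factors of ∂_1 are 1 so no torsion. So H_0 = Z.
rank ∂_1 = 5, rank ∂_2 = 10 ⇒ b_1 = 15 − 5 − 10 = 0; ∂_2 has invariant factor(s) [2] giving torsion. So H_1 = Z/2.
rank ∂_2 = 10, rank ∂_3 = 0 ⇒ b_2 = 10 − 10 − 0 = 0. So H_2 = 0.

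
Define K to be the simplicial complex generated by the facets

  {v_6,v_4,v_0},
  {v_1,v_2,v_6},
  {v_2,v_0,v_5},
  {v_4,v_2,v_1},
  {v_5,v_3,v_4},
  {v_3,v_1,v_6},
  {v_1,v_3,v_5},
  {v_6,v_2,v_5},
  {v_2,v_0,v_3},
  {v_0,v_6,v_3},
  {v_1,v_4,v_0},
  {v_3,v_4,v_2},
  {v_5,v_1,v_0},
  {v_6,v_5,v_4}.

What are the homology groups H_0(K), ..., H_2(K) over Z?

Fix the vertex order v_0 < v_1 < v_2 < v_3 < v_4 < v_5 < v_6 and write every simplex with vertices in increasing order. Then dim K = 2 and the simplices of K are:

  0-simplices (7): [v_0], [v_1], [v_2], [v_3], [v_4], [v_5], [v_6]
  1-simplices (21): (21 of them)
  2-simplices (14): (14 of them)

giving chain groups C_0 ≅ Z^7, C_1 ≅ Z^21, C_2 ≅ Z^14.

The boundary map ∂_1: C_1 → C_0 maps an edge to its endpoints' difference, ∂[p,q] = q − p. For instance
  ∂[v_2,v_6] = [v_6] − [v_2].
The resulting 7×21 matrix has rank 6, and its Smith normal form has invariant factors (1,1,1,1,1,1).

The boundary map ∂_2: C_2 → C_1 sends each 2-simplex [p,q,r] to [q,r] − [p,r] + [p,q]. For instance
  ∂[v_1,v_2,v_6] = [v_2,v_6] − [v_1,v_6] + [v_1,v_2],
  ∂[v_2,v_3,v_4] = [v_3,v_4] − [v_2,v_4] + [v_2,v_3].
As a 21×14 matrix over Z this has rank 13, with invariant factors (1,1,1,1,1,1,1,1,1,1,1,1,1).

Now H_k = ker ∂_k / im ∂_{k+1}, so:

  H_0: rank C_0 − rank ∂_1 = 7 − 6 = 1, and the invariant factors of ∂_1 are all 1, so H_0 ≅ Z.
  H_1: rank ker ∂_1 − rank ∂_2 = (21 − 6) − 13 = 2, and the invariant factors of ∂_2 are all 1, so H_1 ≅ Z^2.
  H_2: rank ker ∂_2 − rank ∂_3 = (14 − 13) − 0 = 1, and there is no ∂_3, so H_2 ≅ Z.

H_0 ≅ Z,  H_1 ≅ Z^2,  H_2 ≅ Z.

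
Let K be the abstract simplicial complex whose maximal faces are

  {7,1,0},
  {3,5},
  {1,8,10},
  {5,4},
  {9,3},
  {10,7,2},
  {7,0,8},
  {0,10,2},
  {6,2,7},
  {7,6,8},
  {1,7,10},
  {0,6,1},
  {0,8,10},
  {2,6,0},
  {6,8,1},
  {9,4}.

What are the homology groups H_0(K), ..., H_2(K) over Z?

Take the total order 0 < 1 < 2 < 3 < 4 < 5 < 6 < 7 < 8 < 9 < 10 on the vertex set. Then K (dimension 2) consists of the simplices:

  0-simplices (11): [0], [1], [2], [3], [4], [5], [6], [7], [8], [9], [10]
  1-simplices (22): [0,1], [0,2], [0,6], [0,7], [0,8], [0,10], [1,6], [1,7], [1,8], [1,10], [2,6], [2,7], [2,10], [3,5], [3,9], [4,5], [4,9], [6,7], [6,8], [7,8], [7,10], [8,10]
  2-simplices (12): [0,1,6], [0,1,7], [0,2,6], [0,2,10], [0,7,8], [0,8,10], [1,6,8], [1,7,10], [1,8,10], [2,6,7], [2,7,10], [6,7,8]

Hence C_0 ≅ Z^11, C_1 ≅ Z^22, C_2 ≅ Z^12.

∂_1: C_1 → C_0 sends each edge [p,q] (with p < q) to q − p.
The 11×22 boundary matrix has rank 9 and Smith normal form diag(1,1,1,1,1,1,1,1,1).

Boundary ∂_2: C_2 → C_1 acts by ∂[p,q,r] = [q,r] − [p,r] + [p,q]. For instance
  ∂[0,1,7] = [1,7] − [0,7] + [0,1],
  ∂[2,7,10] = [7,10] − [2,10] + [2,7].
As a 22×12 matrix over Z this has rank 12, with invariant factors (1,1,1,1,1,1,1,1,1,1,1,2).

Computing H_k = (kernel of ∂_k) / (image of ∂_{k+1}):

  H_0: rank C_0 − rank ∂_1 = 11 − 9 = 2, and the invariant factors of ∂_1 are all 1, so H_0 = Z^2.
  H_1: rank ker ∂_1 − rank ∂_2 = (22 − 9) − 12 = 1, and ∂_2 has invariant factor 2 > 1, so H_1 = Z ⊕ Z/2Z.
  H_2: rank ker ∂_2 − rank ∂_3 = (12 − 12) − 0 = 0, and there is no ∂_3, so H_2 = 0.

(K is a triangulation of the disjoint union of the circle S^1 and the real projective plane RP^2.)

H_0 = Z^2,  H_1 = Z ⊕ Z/2Z,  H_2 = 0.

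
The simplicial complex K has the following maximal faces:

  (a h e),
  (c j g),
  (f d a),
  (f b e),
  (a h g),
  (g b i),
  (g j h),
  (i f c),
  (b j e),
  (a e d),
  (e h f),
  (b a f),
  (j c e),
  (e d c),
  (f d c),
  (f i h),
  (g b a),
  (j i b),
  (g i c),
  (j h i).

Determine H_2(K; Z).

H_2 ≅ 0.

Order the vertices as a < b < c < d < e < f < g < h < i < j. Listing each simplex with vertices in this order, K has dimension 2 with simplices:

  0-simplices (10): a, b, c, d, e, f, g, h, i, j
  1-simplices (30): ab, ad, ae, af, ag, ah, be, bf, bg, bi, bj, cd, ce, cf, cg, ci, cj, de, df, ef, eh, ej, fh, fi, gh, gi, gj, hi, hj, ij
  2-simplices (20): abf, abg, ade, adf, aeh, agh, bef, bej, bgi, bij, cde, cdf, cej, cfi, cgi, cgj, efh, fhi, ghj, hij

Hence C_0 ≅ Z^10, C_1 ≅ Z^30, C_2 ≅ Z^20.

∂_1: C_1 → C_0 maps an edge to its endpoints' difference, ∂[p,q] = q − p.
This gives a 10×30 integer matrix of rank 9; reducing to Smith normal form yields diagonal entries (1,1,1,1,1,1,1,1,1).

Boundary ∂_2: C_2 → C_1 acts by ∂[p,q,r] = [q,r] − [p,r] + [p,q]. For instance
  ∂adf = df − af + ad,
  ∂agh = gh − ah + ag.
The resulting 30×20 matrix has rank 20, and its Smith normal form has invariant factors (1,1,1,1,1,1,1,1,1,1,1,1,1,1,1,1,1,1,1,2).

From H_k ≅ ker(∂_k) / im(∂_{k+1}) we obtain:

  H_2: rank ker ∂_2 − rank ∂_3 = (20 − 20) − 0 = 0, and there is no ∂_3, so H_2 ≅ 0.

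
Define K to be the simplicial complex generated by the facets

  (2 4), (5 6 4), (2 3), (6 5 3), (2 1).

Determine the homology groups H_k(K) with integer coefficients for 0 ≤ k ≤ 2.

H_0 = Z,  H_1 = Z,  H_2 = 0.

We work with the vertex ordering 1 < 2 < 3 < 4 < 5 < 6. The simplices of K, each written with vertices in increasing order, are:

  0-simplices (6): [1], [2], [3], [4], [5], [6]
  1-simplices (8): [1,2], [2,3], [2,4], [3,5], [3,6], [4,5], [4,6], [5,6]
  2-simplices (2): [3,5,6], [4,5,6]

Hence C_0 ≅ Z^6, C_1 ≅ Z^8, C_2 ≅ Z^2.

Boundary ∂_1: C_1 → C_0 sends each edge [p,q] (with p < q) to q − p.
As a 6×8 matrix over Z this has rank 5, with invariant factors (1,1,1,1,1).

∂_2: C_2 → C_1 maps a triangle to the signed sum of its edges. For instance
  ∂[4,5,6] = [5,6] − [4,6] + [4,5],
  ∂[3,5,6] = [5,6] − [3,6] + [3,5].
The 8×2 boundary matrix has rank 2 and Smith normal form diag(1,1).

Computing H_k = (kernel of ∂_k) / (image of ∂_{k+1}):

  H_0: rank C_0 − rank ∂_1 = 6 − 5 = 1, and the invariant factors of ∂_1 are all 1, so H_0 = Z.
  H_1: rank ker ∂_1 − rank ∂_2 = (8 − 5) − 2 = 1, and the invariant factors of ∂_2 are all 1, so H_1 = Z.
  H_2: rank ker ∂_2 − rank ∂_3 = (2 − 2) − 0 = 0, and there is no ∂_3, so H_2 = 0.

As a check, the Euler characteristic is 6 − 8 + 2 = 0, which agrees with 1 − 1 + 0 = 0.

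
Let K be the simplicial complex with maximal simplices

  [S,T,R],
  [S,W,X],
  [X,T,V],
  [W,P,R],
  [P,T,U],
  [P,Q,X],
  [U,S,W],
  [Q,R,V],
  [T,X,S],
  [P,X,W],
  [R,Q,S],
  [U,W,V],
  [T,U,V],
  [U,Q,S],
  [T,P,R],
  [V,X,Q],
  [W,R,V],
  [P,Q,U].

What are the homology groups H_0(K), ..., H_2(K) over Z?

H_0 = Z,  H_1 = Z^2,  H_2 = Z.

We work with the vertex ordering P < Q < R < S < T < U < V < W < X. The simplices of K, each written with vertices in increasing order, are:

  0-simplices (9): P, Q, R, S, T, U, V, W, X
  1-simplices (27): PQ, PR, PT, PU, PW, PX, QR, QS, QU, QV, QX, RS, RT, RV, RW, ST, SU, SW, SX, TU, TV, TX, UV, UW, VW, VX, WX
  2-simplices (18): PQU, PQX, PRT, PRW, PTU, PWX, QRS, QRV, QSU, QVX, RST, RVW, STX, SUW, SWX, TUV, TVX, UVW

giving chain groups C_0 ≅ Z^9, C_1 ≅ Z^27, C_2 ≅ Z^18.

∂_1: C_1 → C_0 sends each edge [p,q] (with p < q) to q − p. For instance
  ∂RT = T − R.
As a 9×27 matrix over Z this has rank 8, with invariant factors (1,1,1,1,1,1,1,1).

Boundary ∂_2: C_2 → C_1 acts by ∂[p,q,r] = [q,r] − [p,r] + [p,q]. For instance
  ∂PRW = RW − PW + PR,
  ∂RVW = VW − RW + RV.
The 27×18 boundary matrix has rank 17 and Smith normal form diag(1,1,1,1,1,1,1,1,1,1,1,1,1,1,1,1,1).

Computing H_k = (kernel of ∂_k) / (image of ∂_{k+1}):

  H_0: rank C_0 − rank ∂_1 = 9 − 8 = 1, and the invariant factors of ∂_1 are all 1, so H_0 ≅ Z.
  H_1: rank ker ∂_1 − rank ∂_2 = (27 − 8) − 17 = 2, and the invariant factors of ∂_2 are all 1, so H_1 ≅ Z^2.
  H_2: rank ker ∂_2 − rank ∂_3 = (18 − 17) − 0 = 1, and there is no ∂_3, so H_2 ≅ Z.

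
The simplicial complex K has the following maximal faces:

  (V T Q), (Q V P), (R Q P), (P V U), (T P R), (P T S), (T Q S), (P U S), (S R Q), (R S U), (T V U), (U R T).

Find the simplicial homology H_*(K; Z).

H_0 ≅ Z,  H_1 ≅ Z/2Z,  H_2 = 0.

K has 7 vertices, 18 edges, 12 triangles.
rank ∂_0 = 0, rank ∂_1 = 6 ⇒ b_0 = 7 − 0 − 6 = 1; all invariant factors of ∂_1 are 1 so no torsion. So H_0 = Z.
rank ∂_1 = 6, rank ∂_2 = 12 ⇒ b_1 = 18 − 6 − 12 = 0; ∂_2 has invariant factor(s) [2] giving torsion. So H_1 = Z/2Z.
rank ∂_2 = 12, rank ∂_3 = 0 ⇒ b_2 = 12 − 12 − 0 = 0. So H_2 = 0.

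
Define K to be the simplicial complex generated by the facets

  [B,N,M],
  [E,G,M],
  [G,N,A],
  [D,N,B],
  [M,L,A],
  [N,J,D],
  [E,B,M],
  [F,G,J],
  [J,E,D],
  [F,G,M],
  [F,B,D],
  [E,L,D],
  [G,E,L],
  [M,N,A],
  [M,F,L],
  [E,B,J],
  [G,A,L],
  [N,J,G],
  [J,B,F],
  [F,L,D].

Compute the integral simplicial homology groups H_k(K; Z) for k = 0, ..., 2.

Take the total order A < B < D < E < F < G < J < L < M < N on the vertex set. Then K (dimension 2) consists of the simplices:

  0-simplices (10): A, B, D, E, F, G, J, L, M, N
  1-simplices (30): AG, AL, AM, AN, BD, BE, BF, BJ, BM, BN, DE, DF, DJ, DL, DN, EG, EJ, EL, EM, FG, FJ, FL, FM, GJ, GL, GM, GN, JN, LM, MN
  2-simplices (20): AGL, AGN, ALM, AMN, BDF, BDN, BEJ, BEM, BFJ, BMN, DEJ, DEL, DFL, DJN, EGL, EGM, FGJ, FGM, FLM, GJN

so the chain groups are C_0 ≅ Z^10, C_1 ≅ Z^30, C_2 ≅ Z^20.

The boundary map ∂_1: C_1 → C_0 is given by ∂[p,q] = [q] − [p]. For instance
  ∂JN = N − J.
The 10×30 boundary matrix has rank 9 and Smith normal form diag(1,1,1,1,1,1,1,1,1).

∂_2: C_2 → C_1 maps a triangle to the signed sum of its edges. For instance
  ∂ALM = LM − AM + AL,
  ∂EGL = GL − EL + EG.
The 30×20 boundary matrix has rank 20 and Smith normal form diag(1,1,1,1,1,1,1,1,1,1,1,1,1,1,1,1,1,1,1,2).

From H_k ≅ ker(∂_k) / im(∂_{k+1}) we obtain:

  H_0: rank C_0 − rank ∂_1 = 10 − 9 = 1, and the invariant factors of ∂_1 are all 1, so H_0 = Z.
  H_1: rank ker ∂_1 − rank ∂_2 = (30 − 9) − 20 = 1, and ∂_2 has invariant factor 2 > 1, so H_1 = Z ⊕ Z/2.
  H_2: rank ker ∂_2 − rank ∂_3 = (20 − 20) − 0 = 0, and there is no ∂_3, so H_2 = 0.

H_0 ≅ Z,  H_1 ≅ Z ⊕ Z/2,  H_2 = 0.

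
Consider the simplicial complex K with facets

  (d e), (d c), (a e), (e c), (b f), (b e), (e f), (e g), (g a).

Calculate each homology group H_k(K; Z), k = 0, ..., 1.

H_0 = Z,  H_1 = Z^3.

Take the total order a < b < c < d < e < f < g on the vertex set. Then K (dimension 1) consists of the simplices:

  0-simplices (7): a, b, c, d, e, f, g
  1-simplices (9): ae, ag, be, bf, cd, ce, de, ef, eg

Hence C_0 ≅ Z^7, C_1 ≅ Z^9.

Boundary ∂_1: C_1 → C_0 sends each edge [p,q] (with p < q) to q − p. For instance
  ∂bf = f − b.
The resulting 7×9 matrix has rank 6, and its Smith normal form has invariant factors (1,1,1,1,1,1).

Now H_k = ker ∂_k / im ∂_{k+1}, so:

  H_0: rank C_0 − rank ∂_1 = 7 − 6 = 1, and the invariant factors of ∂_1 are all 1, so H_0 = Z.
  H_1: rank ker ∂_1 − rank ∂_2 = (9 − 6) − 0 = 3, and there is no ∂_2, so H_1 = Z^3.

As a check, the Euler characteristic is 7 − 9 = -2, which agrees with 1 − 3 = -2.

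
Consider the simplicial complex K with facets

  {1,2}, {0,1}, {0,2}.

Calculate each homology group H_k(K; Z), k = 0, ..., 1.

K has 3 vertices, 3 edges.
rank ∂_0 = 0, rank ∂_1 = 2 ⇒ b_0 = 3 − 0 − 2 = 1; all invariant factors of ∂_1 are 1 so no torsion. So H_0 ≅ Z.
rank ∂_1 = 2, rank ∂_2 = 0 ⇒ b_1 = 3 − 2 − 0 = 1. So H_1 ≅ Z.

H_0 ≅ Z,  H_1 ≅ Z.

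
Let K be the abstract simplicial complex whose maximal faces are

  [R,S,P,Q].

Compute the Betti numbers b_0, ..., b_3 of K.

Order the vertices as P < Q < R < S. Listing each simplex with vertices in this order, K has dimension 3 with simplices:

  0-simplices (4): P, Q, R, S
  1-simplices (6): PQ, PR, PS, QR, QS, RS
  2-simplices (4): PQR, PQS, PRS, QRS
  3-simplices (1): PQRS

so the chain groups are C_0 ≅ Z^4, C_1 ≅ Z^6, C_2 ≅ Z^4, C_3 ≅ Z^1.

∂_1: C_1 → C_0 sends each edge [p,q] (with p < q) to q − p.
As a 4×6 matrix over Z this has rank 3, with invariant factors (1,1,1).

The boundary map ∂_2: C_2 → C_1 maps a triangle to the signed sum of its edges. For instance
  ∂QRS = RS − QS + QR,
  ∂PRS = RS − PS + PR.
The 6×4 boundary matrix has rank 3 and Smith normal form diag(1,1,1).

Boundary ∂_3: C_3 → C_2 sends each 3-simplex σ to the alternating sum Σ_i (−1)^i (σ with its i-th vertex removed). For instance
  ∂PQRS = QRS − PRS + PQS − PQR.
The 4×1 boundary matrix has rank 1 and Smith normal form diag(1).

From H_k ≅ ker(∂_k) / im(∂_{k+1}) we obtain:

  H_0: rank C_0 − rank ∂_1 = 4 − 3 = 1, and the invariant factors of ∂_1 are all 1, so H_0 = Z.
  H_1: rank ker ∂_1 − rank ∂_2 = (6 − 3) − 3 = 0, and the invariant factors of ∂_2 are all 1, so H_1 = 0.
  H_2: rank ker ∂_2 − rank ∂_3 = (4 − 3) − 1 = 0, and the invariant factors of ∂_3 are all 1, so H_2 = 0.
  H_3: rank ker ∂_3 − rank ∂_4 = (1 − 1) − 0 = 0, and there is no ∂_4, so H_3 = 0.

Hence the Betti numbers are b_0 = 1, b_1 = 0, b_2 = 0, b_3 = 0.

b_0 = 1, b_1 = 0, b_2 = 0, b_3 = 0.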